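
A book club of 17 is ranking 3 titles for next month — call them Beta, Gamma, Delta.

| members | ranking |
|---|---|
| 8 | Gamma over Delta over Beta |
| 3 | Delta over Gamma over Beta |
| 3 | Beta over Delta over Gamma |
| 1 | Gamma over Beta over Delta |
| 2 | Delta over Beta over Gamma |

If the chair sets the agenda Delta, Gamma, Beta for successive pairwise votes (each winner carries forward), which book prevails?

Gamma

Round 1: Delta vs Gamma — 8–9, Gamma advances.
Round 2: Gamma vs Beta — 12–5, Gamma advances.
The agenda winner is Gamma.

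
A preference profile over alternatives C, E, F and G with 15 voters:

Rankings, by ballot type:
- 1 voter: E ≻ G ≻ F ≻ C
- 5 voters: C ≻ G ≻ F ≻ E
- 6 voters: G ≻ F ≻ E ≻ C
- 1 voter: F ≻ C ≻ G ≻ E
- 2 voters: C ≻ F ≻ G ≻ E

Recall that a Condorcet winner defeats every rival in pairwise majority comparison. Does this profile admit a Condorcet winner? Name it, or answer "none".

none

Head-to-head results (15 voters):
C–E: C 8–7.
C–F: F 8–7.
C vs G: C wins 8–7.
E vs F: F wins 14–1.
E–G: G 14–1.
F vs G: G wins 12–3.
Each alternative drops at least one matchup (C loses to F; E loses to C; F loses to G; G loses to C); the cycle C beats G beats F beats C rules out a Condorcet winner.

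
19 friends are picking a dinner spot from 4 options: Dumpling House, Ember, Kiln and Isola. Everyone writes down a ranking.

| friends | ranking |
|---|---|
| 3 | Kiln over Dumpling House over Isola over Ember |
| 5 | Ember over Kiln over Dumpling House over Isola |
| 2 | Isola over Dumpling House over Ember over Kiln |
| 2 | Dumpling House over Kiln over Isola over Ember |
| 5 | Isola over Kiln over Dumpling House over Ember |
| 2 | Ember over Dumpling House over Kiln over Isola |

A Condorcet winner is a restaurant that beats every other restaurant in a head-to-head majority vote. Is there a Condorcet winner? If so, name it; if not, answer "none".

Kiln

Head-to-head results (19 friends):
Dumpling House–Ember: Dumpling House 12–7.
Dumpling House vs Kiln: Kiln, 13–6.
Dumpling House vs Isola: Dumpling House preferred on 3+5+2+2 = 12 ballots; Dumpling House wins 12–7.
Ember vs Kiln: 9 to 10, Kiln.
Ember–Isola: Isola 12–7.
Kiln vs Isola: Kiln is ranked higher on 3+5+2+2 = 12 ballots, Isola on 7. Kiln wins 12–7.
Only Kiln has no losses; Kiln is the Condorcet winner.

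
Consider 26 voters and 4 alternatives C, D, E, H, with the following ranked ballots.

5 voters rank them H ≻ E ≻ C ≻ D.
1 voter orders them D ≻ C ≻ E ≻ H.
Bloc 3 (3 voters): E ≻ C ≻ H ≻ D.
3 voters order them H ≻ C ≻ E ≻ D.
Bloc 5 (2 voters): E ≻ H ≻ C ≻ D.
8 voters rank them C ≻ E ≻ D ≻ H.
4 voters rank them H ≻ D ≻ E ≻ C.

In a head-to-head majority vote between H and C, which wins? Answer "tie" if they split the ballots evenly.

H

Ballots ranking H above C: 5 + 3 + 2 + 4 = 14.
Ballots ranking C above H: 26 − 14 = 12.
H wins the head-to-head 14–12.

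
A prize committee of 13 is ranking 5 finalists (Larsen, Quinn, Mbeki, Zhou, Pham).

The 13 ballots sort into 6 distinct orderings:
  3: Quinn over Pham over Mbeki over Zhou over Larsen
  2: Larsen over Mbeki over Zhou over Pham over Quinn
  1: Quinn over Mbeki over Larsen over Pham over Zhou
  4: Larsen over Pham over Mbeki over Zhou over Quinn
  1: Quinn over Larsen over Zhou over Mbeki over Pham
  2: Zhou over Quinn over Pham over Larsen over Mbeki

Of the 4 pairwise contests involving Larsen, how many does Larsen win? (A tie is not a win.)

Larsen against each rival (13 jurors):
Larsen vs Quinn: Quinn, 7–6.
Larsen vs Mbeki: Larsen is ranked higher on 2+4+1+2 = 9 ballots, Mbeki on 4. Larsen wins 9–4.
Larsen vs Zhou: Larsen, 8–5.
Larsen vs Pham: Larsen is ranked higher on 2+1+4+1 = 8 ballots, Pham on 5. Larsen wins 8–5.
Larsen beats Mbeki, Zhou, Pham; loses to Quinn — 3 pairwise wins.

3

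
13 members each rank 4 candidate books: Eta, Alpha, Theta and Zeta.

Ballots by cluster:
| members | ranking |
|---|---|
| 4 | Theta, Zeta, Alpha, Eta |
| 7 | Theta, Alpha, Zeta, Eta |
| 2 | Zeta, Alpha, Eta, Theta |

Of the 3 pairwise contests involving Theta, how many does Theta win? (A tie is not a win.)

3

Theta against each rival (13 members):
Theta vs Eta: 11 to 2, Theta.
Theta vs Alpha: Theta preferred on 4+7 = 11 ballots; Theta wins 11–2.
Theta vs Zeta: 11 to 2, Theta.
Theta beats Eta, Alpha, Zeta — 3 pairwise wins.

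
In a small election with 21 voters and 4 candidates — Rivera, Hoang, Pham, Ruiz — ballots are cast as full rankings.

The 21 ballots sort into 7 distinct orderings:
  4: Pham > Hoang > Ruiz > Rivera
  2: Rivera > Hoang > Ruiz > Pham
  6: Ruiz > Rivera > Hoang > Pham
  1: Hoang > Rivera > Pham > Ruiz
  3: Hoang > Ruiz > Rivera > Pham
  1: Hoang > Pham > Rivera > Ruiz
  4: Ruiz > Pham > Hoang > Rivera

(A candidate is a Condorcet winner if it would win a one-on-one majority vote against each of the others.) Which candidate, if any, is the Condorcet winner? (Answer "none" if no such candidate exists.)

Pairwise majorities:
Rivera vs Hoang: Rivera is ranked higher on 2+6 = 8 ballots, Hoang on 13. Hoang wins 13–8.
Rivera vs Pham: Rivera preferred on 2+6+1+3 = 12 ballots; Rivera wins 12–9.
Rivera vs Ruiz: 4 to 17, Ruiz.
Hoang vs Pham: 2+6+1+3+1 = 13 for Hoang, 8 for Pham — Hoang by 13–8.
Hoang vs Ruiz: Hoang preferred on 4+2+1+3+1 = 11 ballots; Hoang wins 11–10.
Pham vs Ruiz: 4+1+1 = 6 for Pham, 15 for Ruiz — Ruiz by 15–6.
Hoang defeats every rival head-to-head and is the Condorcet winner.

Hoang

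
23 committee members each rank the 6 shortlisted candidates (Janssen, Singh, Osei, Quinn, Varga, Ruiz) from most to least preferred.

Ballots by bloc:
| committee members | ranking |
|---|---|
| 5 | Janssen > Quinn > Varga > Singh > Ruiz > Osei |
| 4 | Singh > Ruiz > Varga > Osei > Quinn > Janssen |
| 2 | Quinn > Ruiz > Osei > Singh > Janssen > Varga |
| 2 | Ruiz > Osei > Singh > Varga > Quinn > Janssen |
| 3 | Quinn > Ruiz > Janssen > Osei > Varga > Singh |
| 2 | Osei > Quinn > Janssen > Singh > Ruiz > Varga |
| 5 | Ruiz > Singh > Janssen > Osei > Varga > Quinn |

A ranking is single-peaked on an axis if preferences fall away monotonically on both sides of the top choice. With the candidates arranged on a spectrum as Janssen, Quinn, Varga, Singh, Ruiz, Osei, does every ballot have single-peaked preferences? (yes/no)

no

Axis positions: Janssen=1, Quinn=2, Varga=3, Singh=4, Ruiz=5, Osei=6.
Bloc 1 (peak Janssen at position 1): ranking walks positions 1-2-3-4-5-6, expanding outward from the peak — single-peaked.
Bloc 2 (peak Singh at position 4): ranking walks positions 4-5-3-6-2-1, expanding outward from the peak — single-peaked.
Bloc 3: ranking walks positions 2-5-6-4-1-3; Ruiz is ranked above Varga even though Varga lies between Ruiz and the peak Quinn on the axis — preferences dip and rise again. Not single-peaked.
Bloc 4 (peak Ruiz at position 5): ranking walks positions 5-6-4-3-2-1, expanding outward from the peak — single-peaked.
Bloc 5: ranking walks positions 2-5-1-6-3-4; Ruiz is ranked above Varga even though Varga lies between Ruiz and the peak Quinn on the axis — preferences dip and rise again. Not single-peaked.
Bloc 6: ranking walks positions 6-2-1-4-5-3; Quinn is ranked above Ruiz even though Ruiz lies between Quinn and the peak Osei on the axis — preferences dip and rise again. Not single-peaked.
Bloc 7: ranking walks positions 5-4-1-6-3-2; Janssen is ranked above Varga even though Varga lies between Janssen and the peak Ruiz on the axis — preferences dip and rise again. Not single-peaked.
Bloc 3 violates single-peakedness, so the profile is not single-peaked on this axis.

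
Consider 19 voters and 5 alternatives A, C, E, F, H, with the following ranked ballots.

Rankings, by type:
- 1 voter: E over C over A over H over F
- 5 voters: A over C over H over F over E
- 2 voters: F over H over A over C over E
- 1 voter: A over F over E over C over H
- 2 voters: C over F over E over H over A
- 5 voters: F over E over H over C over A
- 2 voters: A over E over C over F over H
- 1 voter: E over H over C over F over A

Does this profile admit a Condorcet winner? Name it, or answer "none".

none

Check each pair by majority over 19 ballots:
A vs C: A, 10–9.
A vs E: A, 10–9.
A vs F: F wins 10–9.
A–H: H 10–9.
C vs E: E, 10–9.
C vs F: C, 11–8.
C–H: C 11–8.
E vs F: F wins 15–4.
E vs H: E wins 12–7.
F–H: F 12–7.
No alternative is unbeaten: A loses to F; C loses to A; E loses to A; F loses to C; H loses to C. In particular A beats C beats F beats A is a majority cycle — no Condorcet winner exists.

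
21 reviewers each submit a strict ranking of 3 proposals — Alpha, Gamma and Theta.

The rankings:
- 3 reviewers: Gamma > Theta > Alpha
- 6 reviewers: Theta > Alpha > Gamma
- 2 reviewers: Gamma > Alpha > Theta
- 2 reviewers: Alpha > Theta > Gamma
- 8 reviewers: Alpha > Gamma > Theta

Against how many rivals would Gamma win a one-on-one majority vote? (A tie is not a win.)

1

Gamma against each rival (21 reviewers):
Gamma vs Alpha: Alpha wins 16–5.
Gamma vs Theta: 3+2+8 = 13 for Gamma, 8 for Theta — Gamma by 13–8.
Gamma beats Theta; loses to Alpha — 1 pairwise win.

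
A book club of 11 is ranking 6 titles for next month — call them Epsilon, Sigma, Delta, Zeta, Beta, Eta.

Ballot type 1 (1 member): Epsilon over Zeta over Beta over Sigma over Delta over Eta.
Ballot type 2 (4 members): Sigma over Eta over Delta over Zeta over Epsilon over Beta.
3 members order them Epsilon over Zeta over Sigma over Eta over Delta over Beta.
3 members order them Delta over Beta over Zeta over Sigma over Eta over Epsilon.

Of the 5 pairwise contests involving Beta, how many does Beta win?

Beta against each rival (11 members):
Beta vs Epsilon: Beta preferred on 3 ballots; Epsilon wins 8–3.
Beta vs Sigma: Beta preferred on 1+3 = 4 ballots; Sigma wins 7–4.
Beta vs Delta: Beta preferred on 1 ballot; Delta wins 10–1.
Beta–Zeta: Zeta 8–3.
Beta–Eta: Eta 7–4.
Beta beats no one; loses to Epsilon, Sigma, Delta, Zeta, Eta — 0 pairwise wins.

0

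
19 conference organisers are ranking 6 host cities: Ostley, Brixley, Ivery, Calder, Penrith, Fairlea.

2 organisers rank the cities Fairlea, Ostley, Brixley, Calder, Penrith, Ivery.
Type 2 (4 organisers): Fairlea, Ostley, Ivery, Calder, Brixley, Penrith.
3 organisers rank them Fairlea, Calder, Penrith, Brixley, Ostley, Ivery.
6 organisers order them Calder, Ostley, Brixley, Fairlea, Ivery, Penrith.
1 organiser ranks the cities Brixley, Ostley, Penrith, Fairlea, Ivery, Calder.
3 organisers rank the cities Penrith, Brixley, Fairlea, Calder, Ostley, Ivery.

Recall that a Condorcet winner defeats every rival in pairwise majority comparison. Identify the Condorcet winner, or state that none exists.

none

Pairwise majorities:
Ostley vs Brixley: Ostley, 12–7.
Ostley vs Ivery: Ostley, 19–0.
Ostley vs Calder: Calder, 12–7.
Ostley–Penrith: Ostley 13–6.
Ostley–Fairlea: Fairlea 12–7.
Brixley vs Ivery: Brixley wins 15–4.
Brixley vs Calder: Calder, 13–6.
Brixley vs Penrith: Brixley wins 13–6.
Brixley vs Fairlea: Brixley wins 10–9.
Ivery vs Calder: Calder wins 14–5.
Ivery–Penrith: Ivery 10–9.
Ivery vs Fairlea: Fairlea, 19–0.
Calder vs Penrith: Calder, 15–4.
Calder–Fairlea: Fairlea 13–6.
Penrith vs Fairlea: Fairlea, 15–4.
Each city drops at least one matchup (Ostley loses to Calder; Brixley loses to Ostley; Ivery loses to Ostley; Calder loses to Fairlea; Penrith loses to Ostley; Fairlea loses to Brixley); the cycle Ostley > Brixley > Fairlea > Ostley rules out a Condorcet winner.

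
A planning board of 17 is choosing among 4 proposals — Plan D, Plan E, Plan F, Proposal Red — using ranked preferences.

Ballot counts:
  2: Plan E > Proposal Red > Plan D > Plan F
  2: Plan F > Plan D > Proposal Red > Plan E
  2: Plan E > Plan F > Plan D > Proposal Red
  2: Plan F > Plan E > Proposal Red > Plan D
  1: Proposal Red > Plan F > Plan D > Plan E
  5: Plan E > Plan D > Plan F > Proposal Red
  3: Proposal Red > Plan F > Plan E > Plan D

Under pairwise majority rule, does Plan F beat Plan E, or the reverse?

Plan E

Ballots ranking Plan F above Plan E: 2 + 2 + 1 + 3 = 8.
Ballots ranking Plan E above Plan F: 17 − 8 = 9.
Plan E wins the head-to-head 9–8.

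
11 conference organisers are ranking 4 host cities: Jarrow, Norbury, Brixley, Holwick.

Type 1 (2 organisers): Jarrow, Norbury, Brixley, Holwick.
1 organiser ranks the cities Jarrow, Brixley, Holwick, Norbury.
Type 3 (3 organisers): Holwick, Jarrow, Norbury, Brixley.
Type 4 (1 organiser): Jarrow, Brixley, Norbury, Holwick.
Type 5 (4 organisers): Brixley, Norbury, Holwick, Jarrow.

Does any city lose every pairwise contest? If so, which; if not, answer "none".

none

Head-to-head results (11 organisers):
Jarrow vs Norbury: Jarrow, 7–4.
Jarrow vs Brixley: Jarrow preferred on 2+1+3+1 = 7 ballots; Jarrow wins 7–4.
Jarrow vs Holwick: Holwick wins 7–4.
Norbury vs Brixley: 2+3 = 5 for Norbury, 6 for Brixley — Brixley by 6–5.
Norbury–Holwick: Norbury 7–4.
Brixley–Holwick: Brixley 8–3.
Every city wins at least one matchup (Jarrow beats Norbury; Norbury beats Holwick; Brixley beats Norbury; Holwick beats Jarrow), so there is no Condorcet loser.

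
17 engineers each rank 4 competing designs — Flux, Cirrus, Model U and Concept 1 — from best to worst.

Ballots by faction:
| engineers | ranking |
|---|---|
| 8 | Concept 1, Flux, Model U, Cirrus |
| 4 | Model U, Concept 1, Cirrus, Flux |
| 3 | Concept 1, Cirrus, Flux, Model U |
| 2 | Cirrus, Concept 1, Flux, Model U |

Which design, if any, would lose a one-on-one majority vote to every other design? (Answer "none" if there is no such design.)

none

Pairwise majorities:
Flux vs Cirrus: Cirrus, 9–8.
Flux vs Model U: Flux preferred on 8+3+2 = 13 ballots; Flux wins 13–4.
Flux vs Concept 1: 0 to 17, Concept 1.
Cirrus–Model U: Model U 12–5.
Cirrus vs Concept 1: 2 for Cirrus, 15 for Concept 1 — Concept 1 by 15–2.
Model U vs Concept 1: Concept 1, 13–4.
Every design wins at least one matchup (Flux beats Model U; Cirrus beats Flux; Model U beats Cirrus; Concept 1 beats Flux), so there is no Condorcet loser.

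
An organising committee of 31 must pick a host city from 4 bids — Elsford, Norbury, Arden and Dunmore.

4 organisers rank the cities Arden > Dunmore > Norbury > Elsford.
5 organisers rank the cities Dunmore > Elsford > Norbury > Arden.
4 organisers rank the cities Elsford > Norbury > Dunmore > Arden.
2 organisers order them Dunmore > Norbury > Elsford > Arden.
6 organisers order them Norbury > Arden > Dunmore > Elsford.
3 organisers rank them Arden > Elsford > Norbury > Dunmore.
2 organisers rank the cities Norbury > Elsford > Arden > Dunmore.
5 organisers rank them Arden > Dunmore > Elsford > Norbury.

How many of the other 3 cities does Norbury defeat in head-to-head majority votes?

Norbury against each rival (31 organisers):
Norbury vs Elsford: Norbury preferred on 4+2+6+2 = 14 ballots; Elsford wins 17–14.
Norbury vs Arden: Norbury, 19–12.
Norbury vs Dunmore: Norbury is ranked higher on 4+6+3+2 = 15 ballots, Dunmore on 16. Dunmore wins 16–15.
Norbury beats Arden; loses to Elsford, Dunmore — 1 pairwise win.

1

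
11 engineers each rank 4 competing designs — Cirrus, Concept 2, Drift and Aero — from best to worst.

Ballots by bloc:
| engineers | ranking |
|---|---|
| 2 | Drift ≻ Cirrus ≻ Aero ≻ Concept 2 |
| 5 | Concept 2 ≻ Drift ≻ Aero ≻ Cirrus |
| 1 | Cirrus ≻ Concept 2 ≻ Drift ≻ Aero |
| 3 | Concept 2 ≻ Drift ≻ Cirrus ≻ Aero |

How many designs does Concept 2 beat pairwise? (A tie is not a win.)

Concept 2 against each rival (11 engineers):
Concept 2 vs Cirrus: Concept 2 preferred on 5+3 = 8 ballots; Concept 2 wins 8–3.
Concept 2 vs Drift: Concept 2 preferred on 5+1+3 = 9 ballots; Concept 2 wins 9–2.
Concept 2–Aero: Concept 2 9–2.
Concept 2 beats Cirrus, Drift, Aero — 3 pairwise wins.

3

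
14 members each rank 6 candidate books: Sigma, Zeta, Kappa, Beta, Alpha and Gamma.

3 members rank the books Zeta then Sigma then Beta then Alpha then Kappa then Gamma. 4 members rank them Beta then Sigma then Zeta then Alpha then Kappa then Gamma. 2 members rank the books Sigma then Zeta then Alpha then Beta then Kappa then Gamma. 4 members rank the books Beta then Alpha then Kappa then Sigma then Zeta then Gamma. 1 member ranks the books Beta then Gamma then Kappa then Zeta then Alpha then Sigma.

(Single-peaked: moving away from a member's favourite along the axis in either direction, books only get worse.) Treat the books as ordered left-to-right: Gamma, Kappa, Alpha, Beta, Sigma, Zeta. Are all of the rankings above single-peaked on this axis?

Axis positions: Gamma=1, Kappa=2, Alpha=3, Beta=4, Sigma=5, Zeta=6.
Bloc 1 (peak Zeta at position 6): ranking walks positions 6-5-4-3-2-1, expanding outward from the peak — single-peaked.
Bloc 2 (peak Beta at position 4): ranking walks positions 4-5-6-3-2-1, expanding outward from the peak — single-peaked.
Bloc 3: ranking walks positions 5-6-3-4-2-1; Alpha is ranked above Beta even though Beta lies between Alpha and the peak Sigma on the axis — preferences dip and rise again. Not single-peaked.
Bloc 4 (peak Beta at position 4): ranking walks positions 4-3-2-5-6-1, expanding outward from the peak — single-peaked.
Bloc 5: ranking walks positions 4-1-2-6-3-5; Gamma is ranked above Alpha even though Alpha lies between Gamma and the peak Beta on the axis — preferences dip and rise again. Not single-peaked.
Bloc 3 violates single-peakedness, so the profile is not single-peaked on this axis.

no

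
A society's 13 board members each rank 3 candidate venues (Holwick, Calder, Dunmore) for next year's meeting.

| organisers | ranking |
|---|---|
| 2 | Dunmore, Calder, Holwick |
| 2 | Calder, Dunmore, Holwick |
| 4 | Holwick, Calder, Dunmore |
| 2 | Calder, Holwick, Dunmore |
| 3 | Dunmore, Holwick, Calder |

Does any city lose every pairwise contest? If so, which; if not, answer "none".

none

Pairwise majorities:
Holwick vs Calder: Holwick preferred on 4+3 = 7 ballots; Holwick wins 7–6.
Holwick vs Dunmore: Dunmore wins 7–6.
Calder–Dunmore: Calder 8–5.
Each city has at least one pairwise win (Holwick beats Calder; Calder beats Dunmore; Dunmore beats Holwick) — no Condorcet loser.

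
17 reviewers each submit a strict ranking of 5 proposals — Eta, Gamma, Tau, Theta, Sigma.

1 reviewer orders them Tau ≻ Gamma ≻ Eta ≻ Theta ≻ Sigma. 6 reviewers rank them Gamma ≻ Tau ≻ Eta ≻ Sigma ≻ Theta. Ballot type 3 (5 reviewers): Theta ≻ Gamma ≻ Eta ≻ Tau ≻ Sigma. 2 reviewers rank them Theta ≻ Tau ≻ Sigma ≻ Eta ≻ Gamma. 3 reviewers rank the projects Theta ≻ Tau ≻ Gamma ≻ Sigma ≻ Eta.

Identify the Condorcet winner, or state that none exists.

Head-to-head results (17 reviewers):
Eta vs Gamma: Eta is ranked higher on 2 ballots, Gamma on 15. Gamma wins 15–2.
Eta–Tau: Tau 12–5.
Eta–Theta: Theta 10–7.
Eta vs Sigma: Eta, 12–5.
Gamma vs Tau: 6+5 = 11 for Gamma, 6 for Tau — Gamma by 11–6.
Gamma vs Theta: 1+6 = 7 for Gamma, 10 for Theta — Theta by 10–7.
Gamma–Sigma: Gamma 15–2.
Tau–Theta: Theta 10–7.
Tau vs Sigma: Tau is ranked higher on 1+6+5+2+3 = 17 ballots, Sigma on 0. Tau wins 17–0.
Theta vs Sigma: Theta, 11–6.
Theta wins every pairwise contest, so Theta is the Condorcet winner.

Theta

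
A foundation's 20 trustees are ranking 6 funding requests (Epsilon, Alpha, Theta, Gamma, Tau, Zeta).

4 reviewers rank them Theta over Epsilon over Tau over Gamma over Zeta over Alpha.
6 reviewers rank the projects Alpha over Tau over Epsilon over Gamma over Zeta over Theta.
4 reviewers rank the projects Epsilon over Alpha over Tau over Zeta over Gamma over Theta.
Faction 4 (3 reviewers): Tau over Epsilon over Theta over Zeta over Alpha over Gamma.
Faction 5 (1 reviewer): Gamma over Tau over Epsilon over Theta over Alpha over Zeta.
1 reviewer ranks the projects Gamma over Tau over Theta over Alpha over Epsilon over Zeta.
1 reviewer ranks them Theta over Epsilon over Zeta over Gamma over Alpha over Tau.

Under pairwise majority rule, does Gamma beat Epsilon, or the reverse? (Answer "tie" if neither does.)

Ballots ranking Gamma above Epsilon: 1 + 1 = 2.
Ballots ranking Epsilon above Gamma: 20 − 2 = 18.
Epsilon wins the head-to-head 18–2.

Epsilon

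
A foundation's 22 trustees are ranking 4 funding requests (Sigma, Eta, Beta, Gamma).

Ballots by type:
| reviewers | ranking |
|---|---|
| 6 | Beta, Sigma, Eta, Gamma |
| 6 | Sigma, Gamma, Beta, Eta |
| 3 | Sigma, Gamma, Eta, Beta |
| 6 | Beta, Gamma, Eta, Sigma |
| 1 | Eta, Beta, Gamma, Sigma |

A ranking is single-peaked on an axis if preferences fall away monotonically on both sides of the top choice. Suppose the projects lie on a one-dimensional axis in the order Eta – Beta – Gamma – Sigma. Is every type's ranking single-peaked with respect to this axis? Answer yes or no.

Axis positions: Eta=1, Beta=2, Gamma=3, Sigma=4.
Type 1: ranking walks positions 2-4-1-3; Sigma is ranked above Gamma even though Gamma lies between Sigma and the peak Beta on the axis — preferences dip and rise again. Not single-peaked.
Type 2 (peak Sigma at position 4): ranking walks positions 4-3-2-1, expanding outward from the peak — single-peaked.
Type 3: ranking walks positions 4-3-1-2; Eta is ranked above Beta even though Beta lies between Eta and the peak Sigma on the axis — preferences dip and rise again. Not single-peaked.
Type 4 (peak Beta at position 2): ranking walks positions 2-3-1-4, expanding outward from the peak — single-peaked.
Type 5 (peak Eta at position 1): ranking walks positions 1-2-3-4, expanding outward from the peak — single-peaked.
Type 1 violates single-peakedness, so the profile is not single-peaked on this axis.

no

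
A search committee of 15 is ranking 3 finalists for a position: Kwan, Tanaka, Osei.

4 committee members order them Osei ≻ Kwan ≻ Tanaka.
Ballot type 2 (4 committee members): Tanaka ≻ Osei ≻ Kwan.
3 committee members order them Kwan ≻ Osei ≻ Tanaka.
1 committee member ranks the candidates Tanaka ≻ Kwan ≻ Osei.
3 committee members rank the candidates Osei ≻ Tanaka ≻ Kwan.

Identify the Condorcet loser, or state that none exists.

Kwan

Head-to-head results (15 committee members):
Kwan–Tanaka: Tanaka 8–7.
Kwan vs Osei: 4 to 11, Osei.
Tanaka vs Osei: Osei, 10–5.
Kwan is beaten in every head-to-head and is the Condorcet loser.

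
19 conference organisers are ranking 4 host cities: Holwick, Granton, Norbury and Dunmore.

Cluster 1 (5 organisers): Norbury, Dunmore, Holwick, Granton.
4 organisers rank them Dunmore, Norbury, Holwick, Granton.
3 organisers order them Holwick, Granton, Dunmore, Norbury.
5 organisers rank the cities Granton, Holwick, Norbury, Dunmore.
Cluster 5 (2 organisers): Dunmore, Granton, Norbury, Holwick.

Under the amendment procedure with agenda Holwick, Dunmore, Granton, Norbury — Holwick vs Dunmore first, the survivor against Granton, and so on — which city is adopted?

Round 1: Holwick vs Dunmore — 8–11, Dunmore advances.
Round 2: Dunmore vs Granton — 11–8, Dunmore advances.
Round 3: Dunmore vs Norbury — 9–10, Norbury advances.
Norbury survives the agenda.

Norbury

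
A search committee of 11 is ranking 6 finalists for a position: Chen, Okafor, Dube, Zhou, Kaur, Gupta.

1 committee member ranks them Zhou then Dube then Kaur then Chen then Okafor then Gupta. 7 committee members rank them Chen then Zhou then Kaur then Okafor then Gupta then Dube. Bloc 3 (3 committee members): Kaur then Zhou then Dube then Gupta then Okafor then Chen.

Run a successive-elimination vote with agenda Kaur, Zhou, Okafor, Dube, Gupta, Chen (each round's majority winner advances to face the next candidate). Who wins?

Chen

Round 1: Kaur vs Zhou — 3–8, Zhou advances.
Round 2: Zhou vs Okafor — 11–0, Zhou advances.
Round 3: Zhou vs Dube — 11–0, Zhou advances.
Round 4: Zhou vs Gupta — 11–0, Zhou advances.
Round 5: Zhou vs Chen — 4–7, Chen advances.
The agenda winner is Chen.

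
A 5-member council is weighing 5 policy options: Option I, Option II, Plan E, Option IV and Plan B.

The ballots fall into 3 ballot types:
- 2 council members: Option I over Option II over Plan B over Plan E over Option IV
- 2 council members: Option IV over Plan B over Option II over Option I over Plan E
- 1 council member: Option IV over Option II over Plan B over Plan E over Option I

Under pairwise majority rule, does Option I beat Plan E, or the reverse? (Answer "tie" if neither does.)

Ballots ranking Option I above Plan E: 2 + 2 = 4.
Ballots ranking Plan E above Option I: 5 − 4 = 1.
Option I wins the head-to-head 4–1.

Option I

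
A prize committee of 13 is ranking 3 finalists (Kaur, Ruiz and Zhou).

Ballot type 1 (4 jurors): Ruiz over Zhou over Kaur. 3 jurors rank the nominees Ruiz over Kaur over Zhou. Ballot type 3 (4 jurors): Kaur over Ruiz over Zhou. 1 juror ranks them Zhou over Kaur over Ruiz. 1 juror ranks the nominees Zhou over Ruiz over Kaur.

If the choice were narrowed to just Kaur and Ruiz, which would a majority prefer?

Ballots ranking Kaur above Ruiz: 4 + 1 = 5.
Ballots ranking Ruiz above Kaur: 13 − 5 = 8.
Ruiz wins the head-to-head 8–5.

Ruiz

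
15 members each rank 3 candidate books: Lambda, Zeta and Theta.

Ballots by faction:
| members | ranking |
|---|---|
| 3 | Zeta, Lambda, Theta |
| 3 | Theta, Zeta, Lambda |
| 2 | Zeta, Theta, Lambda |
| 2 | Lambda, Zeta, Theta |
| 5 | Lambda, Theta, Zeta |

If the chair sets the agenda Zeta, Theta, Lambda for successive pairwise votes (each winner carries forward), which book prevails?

Round 1: Zeta vs Theta — 7–8, Theta advances.
Round 2: Theta vs Lambda — 5–10, Lambda advances.
The agenda winner is Lambda.

Lambda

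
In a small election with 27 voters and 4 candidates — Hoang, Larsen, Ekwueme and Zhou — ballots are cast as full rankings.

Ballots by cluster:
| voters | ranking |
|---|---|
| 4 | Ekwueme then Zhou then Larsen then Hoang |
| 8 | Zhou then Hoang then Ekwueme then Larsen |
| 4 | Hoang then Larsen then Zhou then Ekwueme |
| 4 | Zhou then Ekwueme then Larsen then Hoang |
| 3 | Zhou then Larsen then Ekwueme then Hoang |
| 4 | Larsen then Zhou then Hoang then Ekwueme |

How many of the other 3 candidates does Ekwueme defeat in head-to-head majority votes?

Ekwueme against each rival (27 voters):
Ekwueme vs Hoang: Ekwueme is ranked higher on 4+4+3 = 11 ballots, Hoang on 16. Hoang wins 16–11.
Ekwueme vs Larsen: Ekwueme, 16–11.
Ekwueme vs Zhou: 4 to 23, Zhou.
Ekwueme beats Larsen; loses to Hoang, Zhou — 1 pairwise win.

1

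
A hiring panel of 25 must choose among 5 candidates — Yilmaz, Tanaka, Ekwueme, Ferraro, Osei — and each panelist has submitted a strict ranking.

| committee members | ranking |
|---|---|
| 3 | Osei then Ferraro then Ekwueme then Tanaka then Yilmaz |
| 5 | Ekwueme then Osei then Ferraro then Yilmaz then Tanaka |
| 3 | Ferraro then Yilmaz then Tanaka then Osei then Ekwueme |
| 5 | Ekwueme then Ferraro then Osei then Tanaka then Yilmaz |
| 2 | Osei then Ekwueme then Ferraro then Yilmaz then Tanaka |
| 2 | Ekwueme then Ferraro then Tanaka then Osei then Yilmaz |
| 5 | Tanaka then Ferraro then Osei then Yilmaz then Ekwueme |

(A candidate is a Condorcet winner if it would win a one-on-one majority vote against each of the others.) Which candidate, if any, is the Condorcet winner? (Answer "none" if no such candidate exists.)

none

Check each pair by majority over 25 ballots:
Yilmaz–Tanaka: Tanaka 15–10.
Yilmaz vs Ekwueme: Ekwueme, 17–8.
Yilmaz vs Ferraro: Ferraro, 25–0.
Yilmaz vs Osei: Osei, 22–3.
Tanaka vs Ekwueme: Ekwueme wins 17–8.
Tanaka–Ferraro: Ferraro 20–5.
Tanaka–Osei: Osei 15–10.
Ekwueme vs Ferraro: Ekwueme, 14–11.
Ekwueme vs Osei: Osei wins 13–12.
Ferraro–Osei: Ferraro 15–10.
Each candidate drops at least one matchup (Yilmaz loses to Tanaka; Tanaka loses to Ekwueme; Ekwueme loses to Osei; Ferraro loses to Ekwueme; Osei loses to Ferraro); the cycle Ekwueme → Ferraro → Osei → Ekwueme rules out a Condorcet winner.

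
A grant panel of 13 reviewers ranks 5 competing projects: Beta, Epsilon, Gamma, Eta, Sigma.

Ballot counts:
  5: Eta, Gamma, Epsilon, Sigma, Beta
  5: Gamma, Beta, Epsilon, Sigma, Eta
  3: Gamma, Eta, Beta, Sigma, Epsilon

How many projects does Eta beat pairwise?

3

Eta against each rival (13 reviewers):
Eta vs Beta: Eta is ranked higher on 5+3 = 8 ballots, Beta on 5. Eta wins 8–5.
Eta vs Epsilon: Eta is ranked higher on 5+3 = 8 ballots, Epsilon on 5. Eta wins 8–5.
Eta vs Gamma: 5 to 8, Gamma.
Eta vs Sigma: 8 to 5, Eta.
Eta beats Beta, Epsilon, Sigma; loses to Gamma — 3 pairwise wins.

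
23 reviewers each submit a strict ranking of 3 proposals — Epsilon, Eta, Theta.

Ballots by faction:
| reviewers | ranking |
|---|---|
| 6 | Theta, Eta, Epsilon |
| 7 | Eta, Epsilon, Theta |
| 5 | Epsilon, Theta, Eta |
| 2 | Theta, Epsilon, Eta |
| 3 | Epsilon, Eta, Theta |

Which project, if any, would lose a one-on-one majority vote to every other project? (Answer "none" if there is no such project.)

Head-to-head results (23 reviewers):
Epsilon vs Eta: Epsilon is ranked higher on 5+2+3 = 10 ballots, Eta on 13. Eta wins 13–10.
Epsilon vs Theta: Epsilon wins 15–8.
Eta vs Theta: 10 to 13, Theta.
No project is winless: Epsilon beats Theta; Eta beats Epsilon; Theta beats Eta. There is no Condorcet loser.

none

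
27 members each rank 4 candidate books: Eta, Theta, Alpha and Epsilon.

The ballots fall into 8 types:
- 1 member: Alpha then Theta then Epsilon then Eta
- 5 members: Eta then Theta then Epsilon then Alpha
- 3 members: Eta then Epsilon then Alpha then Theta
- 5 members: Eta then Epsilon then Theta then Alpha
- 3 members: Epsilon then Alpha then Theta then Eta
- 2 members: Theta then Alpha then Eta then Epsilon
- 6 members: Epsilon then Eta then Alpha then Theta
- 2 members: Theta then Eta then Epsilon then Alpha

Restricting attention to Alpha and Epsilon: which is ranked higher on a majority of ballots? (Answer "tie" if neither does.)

Epsilon

Ballots ranking Alpha above Epsilon: 1 + 2 = 3.
Ballots ranking Epsilon above Alpha: 27 − 3 = 24.
Epsilon wins the head-to-head 24–3.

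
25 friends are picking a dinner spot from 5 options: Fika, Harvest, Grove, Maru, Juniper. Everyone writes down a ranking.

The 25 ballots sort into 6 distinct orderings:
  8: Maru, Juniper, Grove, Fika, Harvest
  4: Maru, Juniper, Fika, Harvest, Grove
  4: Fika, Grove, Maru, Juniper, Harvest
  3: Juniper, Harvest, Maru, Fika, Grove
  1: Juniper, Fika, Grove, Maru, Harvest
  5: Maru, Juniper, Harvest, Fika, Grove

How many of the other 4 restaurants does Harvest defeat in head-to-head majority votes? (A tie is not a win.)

Harvest against each rival (25 friends):
Harvest–Fika: Fika 17–8.
Harvest–Grove: Grove 13–12.
Harvest vs Maru: 3 for Harvest, 22 for Maru — Maru by 22–3.
Harvest–Juniper: Juniper 25–0.
Harvest beats no one; loses to Fika, Grove, Maru, Juniper — 0 pairwise wins.

0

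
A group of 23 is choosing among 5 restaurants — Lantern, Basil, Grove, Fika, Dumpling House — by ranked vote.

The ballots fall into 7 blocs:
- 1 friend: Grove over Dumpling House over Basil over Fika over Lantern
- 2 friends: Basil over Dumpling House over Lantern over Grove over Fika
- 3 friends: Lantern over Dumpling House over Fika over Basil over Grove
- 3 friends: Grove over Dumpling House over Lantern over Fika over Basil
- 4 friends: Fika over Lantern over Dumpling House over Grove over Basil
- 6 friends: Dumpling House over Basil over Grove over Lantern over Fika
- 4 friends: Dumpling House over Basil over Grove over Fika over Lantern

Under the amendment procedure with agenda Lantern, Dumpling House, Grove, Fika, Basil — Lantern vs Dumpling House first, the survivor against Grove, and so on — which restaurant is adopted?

Dumpling House

Round 1: Lantern vs Dumpling House — 7–16, Dumpling House advances.
Round 2: Dumpling House vs Grove — 19–4, Dumpling House advances.
Round 3: Dumpling House vs Fika — 19–4, Dumpling House advances.
Round 4: Dumpling House vs Basil — 21–2, Dumpling House advances.
Dumpling House survives the agenda.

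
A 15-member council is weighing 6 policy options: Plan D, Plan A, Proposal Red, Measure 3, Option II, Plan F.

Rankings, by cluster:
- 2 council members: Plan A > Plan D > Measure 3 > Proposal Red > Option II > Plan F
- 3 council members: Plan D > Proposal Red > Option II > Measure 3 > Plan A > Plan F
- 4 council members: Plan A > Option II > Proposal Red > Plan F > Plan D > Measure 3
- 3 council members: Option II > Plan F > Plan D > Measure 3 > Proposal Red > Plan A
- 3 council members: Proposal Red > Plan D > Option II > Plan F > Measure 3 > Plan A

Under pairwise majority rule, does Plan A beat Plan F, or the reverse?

Ballots ranking Plan A above Plan F: 2 + 3 + 4 = 9.
Ballots ranking Plan F above Plan A: 15 − 9 = 6.
Plan A wins the head-to-head 9–6.

Plan A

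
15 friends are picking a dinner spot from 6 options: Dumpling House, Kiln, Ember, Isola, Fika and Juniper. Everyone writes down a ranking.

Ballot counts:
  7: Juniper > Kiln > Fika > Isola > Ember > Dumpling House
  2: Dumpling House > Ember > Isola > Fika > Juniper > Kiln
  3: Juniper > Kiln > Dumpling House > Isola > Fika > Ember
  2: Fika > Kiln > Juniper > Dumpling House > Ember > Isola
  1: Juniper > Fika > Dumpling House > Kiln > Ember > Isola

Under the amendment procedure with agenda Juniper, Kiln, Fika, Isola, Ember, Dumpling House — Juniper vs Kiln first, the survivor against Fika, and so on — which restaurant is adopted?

Juniper

Round 1: Juniper vs Kiln — 13–2, Juniper advances.
Round 2: Juniper vs Fika — 11–4, Juniper advances.
Round 3: Juniper vs Isola — 13–2, Juniper advances.
Round 4: Juniper vs Ember — 13–2, Juniper advances.
Round 5: Juniper vs Dumpling House — 13–2, Juniper advances.
The agenda winner is Juniper.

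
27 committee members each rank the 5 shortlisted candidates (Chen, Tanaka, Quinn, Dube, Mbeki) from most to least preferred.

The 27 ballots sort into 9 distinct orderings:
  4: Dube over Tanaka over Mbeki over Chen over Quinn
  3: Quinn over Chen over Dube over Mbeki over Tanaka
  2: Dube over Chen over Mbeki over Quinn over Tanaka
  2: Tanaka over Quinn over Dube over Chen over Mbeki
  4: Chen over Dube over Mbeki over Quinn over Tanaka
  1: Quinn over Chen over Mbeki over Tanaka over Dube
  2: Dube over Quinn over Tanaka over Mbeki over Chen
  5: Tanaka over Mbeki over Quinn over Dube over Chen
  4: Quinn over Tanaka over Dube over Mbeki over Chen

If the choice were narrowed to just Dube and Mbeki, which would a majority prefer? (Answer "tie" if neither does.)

Dube

Ballots ranking Dube above Mbeki: 4 + 3 + 2 + 2 + 4 + 2 + 4 = 21.
Ballots ranking Mbeki above Dube: 27 − 21 = 6.
Dube wins the head-to-head 21–6.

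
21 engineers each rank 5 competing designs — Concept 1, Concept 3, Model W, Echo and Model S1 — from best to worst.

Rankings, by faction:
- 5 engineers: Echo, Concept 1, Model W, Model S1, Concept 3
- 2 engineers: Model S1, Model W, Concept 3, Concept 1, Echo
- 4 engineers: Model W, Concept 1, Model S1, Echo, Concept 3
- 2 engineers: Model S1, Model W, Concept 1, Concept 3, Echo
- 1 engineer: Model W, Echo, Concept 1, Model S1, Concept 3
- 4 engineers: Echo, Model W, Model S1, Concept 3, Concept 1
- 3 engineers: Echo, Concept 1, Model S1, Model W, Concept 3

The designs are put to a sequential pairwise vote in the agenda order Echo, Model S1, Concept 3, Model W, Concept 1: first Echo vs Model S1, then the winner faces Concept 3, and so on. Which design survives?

Echo

Round 1: Echo vs Model S1 — 13–8, Echo advances.
Round 2: Echo vs Concept 3 — 17–4, Echo advances.
Round 3: Echo vs Model W — 12–9, Echo advances.
Round 4: Echo vs Concept 1 — 13–8, Echo advances.
Echo survives the agenda.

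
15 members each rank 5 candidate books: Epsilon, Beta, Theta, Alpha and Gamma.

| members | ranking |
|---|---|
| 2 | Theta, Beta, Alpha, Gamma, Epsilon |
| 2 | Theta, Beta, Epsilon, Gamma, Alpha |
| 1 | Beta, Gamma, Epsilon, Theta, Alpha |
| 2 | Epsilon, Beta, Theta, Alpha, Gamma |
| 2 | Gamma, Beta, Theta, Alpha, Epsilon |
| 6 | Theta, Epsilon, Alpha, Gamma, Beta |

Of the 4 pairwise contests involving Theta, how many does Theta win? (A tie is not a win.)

Theta against each rival (15 members):
Theta vs Epsilon: Theta preferred on 2+2+2+6 = 12 ballots; Theta wins 12–3.
Theta vs Beta: 2+2+6 = 10 for Theta, 5 for Beta — Theta by 10–5.
Theta vs Alpha: Theta, 15–0.
Theta–Gamma: Theta 12–3.
Theta beats Epsilon, Beta, Alpha, Gamma — 4 pairwise wins.

4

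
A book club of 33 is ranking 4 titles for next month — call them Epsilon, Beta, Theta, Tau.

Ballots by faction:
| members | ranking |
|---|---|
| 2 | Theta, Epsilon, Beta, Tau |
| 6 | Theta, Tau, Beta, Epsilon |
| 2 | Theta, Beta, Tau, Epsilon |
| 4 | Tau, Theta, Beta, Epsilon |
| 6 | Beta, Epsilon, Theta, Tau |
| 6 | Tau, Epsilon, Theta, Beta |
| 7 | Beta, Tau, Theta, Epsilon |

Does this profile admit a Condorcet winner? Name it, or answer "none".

Check each pair by majority over 33 ballots:
Epsilon vs Beta: Epsilon is ranked higher on 2+6 = 8 ballots, Beta on 25. Beta wins 25–8.
Epsilon vs Theta: 12 to 21, Theta.
Epsilon vs Tau: Epsilon is ranked higher on 2+6 = 8 ballots, Tau on 25. Tau wins 25–8.
Beta vs Theta: 13 to 20, Theta.
Beta vs Tau: 2+2+6+7 = 17 for Beta, 16 for Tau — Beta by 17–16.
Theta vs Tau: 16 to 17, Tau.
Each book drops at least one matchup (Epsilon loses to Beta; Beta loses to Theta; Theta loses to Tau; Tau loses to Beta); the cycle Beta beats Tau beats Theta beats Beta rules out a Condorcet winner.

none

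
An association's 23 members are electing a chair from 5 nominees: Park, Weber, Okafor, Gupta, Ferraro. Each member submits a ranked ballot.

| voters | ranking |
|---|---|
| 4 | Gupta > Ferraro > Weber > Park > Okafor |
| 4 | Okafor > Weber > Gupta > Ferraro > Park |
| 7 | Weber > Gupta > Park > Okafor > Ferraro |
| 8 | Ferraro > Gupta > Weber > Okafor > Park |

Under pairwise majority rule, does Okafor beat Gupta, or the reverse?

Gupta

Ballots ranking Okafor above Gupta: 4.
Ballots ranking Gupta above Okafor: 23 − 4 = 19.
Gupta wins the head-to-head 19–4.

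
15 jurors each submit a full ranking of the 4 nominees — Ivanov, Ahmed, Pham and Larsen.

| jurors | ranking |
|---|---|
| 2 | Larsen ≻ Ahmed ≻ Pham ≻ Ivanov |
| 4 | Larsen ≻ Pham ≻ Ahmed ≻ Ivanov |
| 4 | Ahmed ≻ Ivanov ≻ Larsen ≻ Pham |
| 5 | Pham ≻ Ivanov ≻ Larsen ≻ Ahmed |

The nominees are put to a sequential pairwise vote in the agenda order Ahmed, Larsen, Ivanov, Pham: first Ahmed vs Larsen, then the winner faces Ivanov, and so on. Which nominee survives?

Round 1: Ahmed vs Larsen — 4–11, Larsen advances.
Round 2: Larsen vs Ivanov — 6–9, Ivanov advances.
Round 3: Ivanov vs Pham — 4–11, Pham advances.
Pham survives the agenda.

Pham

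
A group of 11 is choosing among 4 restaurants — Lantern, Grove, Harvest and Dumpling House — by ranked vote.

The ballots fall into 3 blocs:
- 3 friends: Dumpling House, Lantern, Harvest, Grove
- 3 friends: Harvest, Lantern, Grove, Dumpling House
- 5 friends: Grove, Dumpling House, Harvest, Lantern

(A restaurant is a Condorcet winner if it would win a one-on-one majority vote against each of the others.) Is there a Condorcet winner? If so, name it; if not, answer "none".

Pairwise majorities:
Lantern–Grove: Lantern 6–5.
Lantern–Harvest: Harvest 8–3.
Lantern vs Dumpling House: Dumpling House, 8–3.
Grove–Harvest: Harvest 6–5.
Grove vs Dumpling House: Grove, 8–3.
Harvest vs Dumpling House: Dumpling House, 8–3.
Each restaurant drops at least one matchup (Lantern loses to Harvest; Grove loses to Lantern; Harvest loses to Dumpling House; Dumpling House loses to Grove); the cycle Lantern beats Grove beats Dumpling House beats Lantern rules out a Condorcet winner.

none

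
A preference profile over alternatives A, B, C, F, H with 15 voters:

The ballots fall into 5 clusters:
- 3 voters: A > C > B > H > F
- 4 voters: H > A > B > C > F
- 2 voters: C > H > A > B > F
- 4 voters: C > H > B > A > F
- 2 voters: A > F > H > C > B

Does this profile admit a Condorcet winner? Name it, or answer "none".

none

Head-to-head results (15 voters):
A vs B: A wins 11–4.
A vs C: 9 to 6, A.
A vs F: A, 15–0.
A vs H: 5 to 10, H.
B vs C: 4 to 11, C.
B vs F: 3+4+2+4 = 13 for B, 2 for F — B by 13–2.
B–H: H 12–3.
C vs F: C wins 13–2.
C vs H: 9 to 6, C.
F–H: H 13–2.
No alternative is unbeaten: A loses to H; B loses to A; C loses to A; F loses to A; H loses to C. In particular A beats C beats H beats A is a majority cycle — no Condorcet winner exists.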